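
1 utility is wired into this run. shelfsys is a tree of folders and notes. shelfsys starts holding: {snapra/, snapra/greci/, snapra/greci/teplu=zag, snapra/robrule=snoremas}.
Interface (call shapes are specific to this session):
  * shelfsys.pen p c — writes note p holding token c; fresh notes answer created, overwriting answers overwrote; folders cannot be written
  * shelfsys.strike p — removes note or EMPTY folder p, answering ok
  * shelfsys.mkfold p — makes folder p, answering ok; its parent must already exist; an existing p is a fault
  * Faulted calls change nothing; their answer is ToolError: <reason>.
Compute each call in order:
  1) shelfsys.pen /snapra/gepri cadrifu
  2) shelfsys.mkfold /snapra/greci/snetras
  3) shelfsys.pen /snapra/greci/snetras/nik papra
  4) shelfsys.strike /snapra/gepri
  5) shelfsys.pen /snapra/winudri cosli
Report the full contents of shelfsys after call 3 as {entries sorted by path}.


Step: shelfsys.pen[p='/snapra/gepri'; c='cadrifu']
Result: created
Step: shelfsys.mkfold[p='/snapra/greci/snetras']
Result: ok
Step: shelfsys.pen[p='/snapra/greci/snetras/nik'; c='papra']
Result: created
Step: shelfsys.strike[p='/snapra/gepri']
Result: ok
Step: shelfsys.pen[p='/snapra/winudri'; c='cosli']
Result: created

Answer: {snapra/, snapra/gepri=cadrifu, snapra/greci/, snapra/greci/snetras/, snapra/greci/snetras/nik=papra, snapra/greci/teplu=zag, snapra/robrule=snoremas}


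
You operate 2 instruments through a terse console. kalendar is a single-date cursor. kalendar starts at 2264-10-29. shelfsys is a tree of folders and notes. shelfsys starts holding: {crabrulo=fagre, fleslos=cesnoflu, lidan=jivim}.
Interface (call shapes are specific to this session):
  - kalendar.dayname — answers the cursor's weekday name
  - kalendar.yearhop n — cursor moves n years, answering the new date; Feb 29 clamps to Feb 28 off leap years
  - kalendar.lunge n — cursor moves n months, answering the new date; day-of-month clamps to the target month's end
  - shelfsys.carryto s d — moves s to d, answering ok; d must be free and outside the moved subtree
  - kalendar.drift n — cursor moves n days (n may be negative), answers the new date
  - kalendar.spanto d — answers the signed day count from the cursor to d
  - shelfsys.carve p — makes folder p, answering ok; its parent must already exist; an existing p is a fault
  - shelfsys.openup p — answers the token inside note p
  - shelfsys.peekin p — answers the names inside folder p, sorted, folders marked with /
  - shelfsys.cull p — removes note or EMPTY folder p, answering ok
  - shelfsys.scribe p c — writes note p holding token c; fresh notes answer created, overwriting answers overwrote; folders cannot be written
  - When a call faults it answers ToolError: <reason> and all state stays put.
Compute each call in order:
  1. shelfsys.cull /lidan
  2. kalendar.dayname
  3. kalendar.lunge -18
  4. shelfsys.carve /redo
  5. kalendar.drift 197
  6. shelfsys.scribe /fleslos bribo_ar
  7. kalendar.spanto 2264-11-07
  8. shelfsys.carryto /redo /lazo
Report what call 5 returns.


# cull(p: /lidan) == ok
# dayname() == Saturday
# lunge(n: -18) == 2263-04-29
# carve(p: /redo) == ok
# drift(n: 197) == 2263-11-12
# scribe(p: /fleslos, c: bribo_ar) == overwrote
# spanto(d: 2264-11-07) == 361
# carryto(s: /redo, d: /lazo) == ok

Answer: 2263-11-12


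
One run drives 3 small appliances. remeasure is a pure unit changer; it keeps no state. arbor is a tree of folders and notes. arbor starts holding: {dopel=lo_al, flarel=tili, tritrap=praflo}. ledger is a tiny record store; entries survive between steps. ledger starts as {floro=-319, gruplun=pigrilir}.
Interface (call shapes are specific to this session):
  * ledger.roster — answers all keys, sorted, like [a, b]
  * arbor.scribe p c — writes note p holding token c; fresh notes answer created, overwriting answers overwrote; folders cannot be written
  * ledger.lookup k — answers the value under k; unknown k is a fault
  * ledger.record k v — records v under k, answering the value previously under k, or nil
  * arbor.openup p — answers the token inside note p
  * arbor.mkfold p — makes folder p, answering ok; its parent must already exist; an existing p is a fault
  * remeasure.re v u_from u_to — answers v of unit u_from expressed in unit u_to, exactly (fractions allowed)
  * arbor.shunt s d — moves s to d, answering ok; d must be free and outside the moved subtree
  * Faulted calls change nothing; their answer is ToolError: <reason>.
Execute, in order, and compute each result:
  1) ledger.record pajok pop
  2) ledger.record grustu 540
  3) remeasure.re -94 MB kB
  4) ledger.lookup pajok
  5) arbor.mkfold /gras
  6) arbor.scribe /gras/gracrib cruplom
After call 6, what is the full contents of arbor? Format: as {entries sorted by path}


Answer: {dopel=lo_al, flarel=tili, gras/, gras/gracrib=cruplom, tritrap=praflo}

Derivation:
;; ledger.record(k='pajok', v='pop') -> nil
;; ledger.record(k='grustu', v='540') -> nil
;; remeasure.re(v='-94', u_from='MB', u_to='kB') -> -94000
;; ledger.lookup(k='pajok') -> pop
;; arbor.mkfold(p='/gras') -> ok
;; arbor.scribe(p='/gras/gracrib', c='cruplom') -> created


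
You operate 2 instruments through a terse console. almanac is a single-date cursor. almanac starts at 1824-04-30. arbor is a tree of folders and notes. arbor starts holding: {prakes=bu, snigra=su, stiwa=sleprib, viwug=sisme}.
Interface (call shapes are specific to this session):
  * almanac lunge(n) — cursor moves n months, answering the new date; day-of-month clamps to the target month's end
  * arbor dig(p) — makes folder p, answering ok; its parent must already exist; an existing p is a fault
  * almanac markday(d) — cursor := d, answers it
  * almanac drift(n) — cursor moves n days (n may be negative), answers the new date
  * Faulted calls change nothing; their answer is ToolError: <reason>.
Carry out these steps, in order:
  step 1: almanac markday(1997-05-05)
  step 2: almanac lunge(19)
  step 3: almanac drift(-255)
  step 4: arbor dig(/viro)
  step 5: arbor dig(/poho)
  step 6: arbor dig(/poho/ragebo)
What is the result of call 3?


CALL almanac markday[d='1997-05-05']
RET  1997-05-05
CALL almanac lunge[n='19']
RET  1998-12-05
CALL almanac drift[n='-255']
RET  1998-03-25
CALL arbor dig[p='/viro']
RET  ok
CALL arbor dig[p='/poho']
RET  ok
CALL arbor dig[p='/poho/ragebo']
RET  ok

Answer: 1998-03-25


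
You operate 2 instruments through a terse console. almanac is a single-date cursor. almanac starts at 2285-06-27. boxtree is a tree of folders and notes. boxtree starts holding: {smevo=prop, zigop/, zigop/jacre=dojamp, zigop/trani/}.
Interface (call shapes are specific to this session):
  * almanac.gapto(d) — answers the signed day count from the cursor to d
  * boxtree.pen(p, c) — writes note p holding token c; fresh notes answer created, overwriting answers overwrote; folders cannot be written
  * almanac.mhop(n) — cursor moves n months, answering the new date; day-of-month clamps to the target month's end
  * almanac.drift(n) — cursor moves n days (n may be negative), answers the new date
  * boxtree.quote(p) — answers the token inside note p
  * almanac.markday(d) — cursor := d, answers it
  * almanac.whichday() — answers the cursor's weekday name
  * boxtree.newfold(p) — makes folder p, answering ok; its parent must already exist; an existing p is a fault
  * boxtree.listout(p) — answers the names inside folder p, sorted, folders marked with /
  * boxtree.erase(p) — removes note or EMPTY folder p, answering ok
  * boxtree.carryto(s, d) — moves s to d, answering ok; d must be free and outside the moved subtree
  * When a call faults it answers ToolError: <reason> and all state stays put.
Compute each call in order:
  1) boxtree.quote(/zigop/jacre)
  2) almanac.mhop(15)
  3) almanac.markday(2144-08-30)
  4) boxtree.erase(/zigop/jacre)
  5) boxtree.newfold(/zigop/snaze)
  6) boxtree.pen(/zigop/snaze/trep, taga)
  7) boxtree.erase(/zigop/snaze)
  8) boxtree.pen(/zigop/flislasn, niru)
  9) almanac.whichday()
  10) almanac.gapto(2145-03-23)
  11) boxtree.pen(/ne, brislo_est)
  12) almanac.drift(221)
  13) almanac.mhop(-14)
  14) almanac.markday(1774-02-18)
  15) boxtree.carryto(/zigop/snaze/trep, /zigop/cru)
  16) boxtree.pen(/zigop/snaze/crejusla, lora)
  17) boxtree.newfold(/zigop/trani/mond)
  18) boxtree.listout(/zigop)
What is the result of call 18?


Answer: [cru, flislasn, snaze/, trani/]

Derivation:
# 1. boxtree.quote(/zigop/jacre) => dojamp
# 2. almanac.mhop(15) => 2286-09-27
# 3. almanac.markday(2144-08-30) => 2144-08-30
# 4. boxtree.erase(/zigop/jacre) => ok
# 5. boxtree.newfold(/zigop/snaze) => ok
# 6. boxtree.pen(/zigop/snaze/trep, taga) => created
# 7. boxtree.erase(/zigop/snaze) => ToolError: not empty
# 8. boxtree.pen(/zigop/flislasn, niru) => created
# 9. almanac.whichday() => Sunday
# 10. almanac.gapto(2145-03-23) => 205
# 11. boxtree.pen(/ne, brislo_est) => created
# 12. almanac.drift(221) => 2145-04-08
# 13. almanac.mhop(-14) => 2144-02-08
# 14. almanac.markday(1774-02-18) => 1774-02-18
# 15. boxtree.carryto(/zigop/snaze/trep, /zigop/cru) => ok
# 16. boxtree.pen(/zigop/snaze/crejusla, lora) => created
# 17. boxtree.newfold(/zigop/trani/mond) => ok
# 18. boxtree.listout(/zigop) => [cru, flislasn, snaze/, trani/]


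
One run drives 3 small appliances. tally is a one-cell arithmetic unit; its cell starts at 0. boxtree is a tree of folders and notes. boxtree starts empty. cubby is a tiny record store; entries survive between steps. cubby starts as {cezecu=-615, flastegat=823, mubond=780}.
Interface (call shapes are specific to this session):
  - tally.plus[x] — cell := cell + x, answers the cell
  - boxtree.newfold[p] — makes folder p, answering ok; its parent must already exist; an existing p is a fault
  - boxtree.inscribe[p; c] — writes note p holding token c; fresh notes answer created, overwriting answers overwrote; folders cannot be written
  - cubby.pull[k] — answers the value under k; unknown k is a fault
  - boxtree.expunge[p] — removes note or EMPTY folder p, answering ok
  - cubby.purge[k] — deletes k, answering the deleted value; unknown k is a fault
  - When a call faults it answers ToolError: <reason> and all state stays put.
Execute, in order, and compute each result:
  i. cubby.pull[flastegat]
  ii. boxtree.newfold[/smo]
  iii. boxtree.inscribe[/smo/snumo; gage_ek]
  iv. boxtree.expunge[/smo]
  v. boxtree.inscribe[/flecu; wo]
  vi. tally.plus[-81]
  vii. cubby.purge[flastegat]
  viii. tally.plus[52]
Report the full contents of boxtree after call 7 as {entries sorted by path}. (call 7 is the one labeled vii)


Do: pull[k→flastegat]
See: 823
Do: newfold[p→/smo]
See: ok
Do: inscribe[p→/smo/snumo; c→gage_ek]
See: created
Do: expunge[p→/smo]
See: ToolError: not empty
Do: inscribe[p→/flecu; c→wo]
See: created
Do: plus[x→-81]
See: -81
Do: purge[k→flastegat]
See: 823
Do: plus[x→52]
See: -29

Answer: {flecu=wo, smo/, smo/snumo=gage_ek}


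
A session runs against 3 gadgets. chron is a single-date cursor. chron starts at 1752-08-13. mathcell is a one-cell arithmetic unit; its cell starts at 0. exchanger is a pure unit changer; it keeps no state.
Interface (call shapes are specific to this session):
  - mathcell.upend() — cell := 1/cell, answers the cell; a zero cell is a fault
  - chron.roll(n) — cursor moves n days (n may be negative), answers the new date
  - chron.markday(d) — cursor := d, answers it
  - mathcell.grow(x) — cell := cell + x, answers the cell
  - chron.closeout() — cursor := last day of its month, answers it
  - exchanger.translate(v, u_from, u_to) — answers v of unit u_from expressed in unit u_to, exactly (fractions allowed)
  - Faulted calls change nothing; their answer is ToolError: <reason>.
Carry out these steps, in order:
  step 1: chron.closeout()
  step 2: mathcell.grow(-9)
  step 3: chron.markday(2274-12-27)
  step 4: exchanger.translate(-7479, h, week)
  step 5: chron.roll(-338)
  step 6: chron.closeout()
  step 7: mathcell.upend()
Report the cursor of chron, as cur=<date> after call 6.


Answer: cur=2274-01-31

Derivation:
% closeout
  1752-08-31
% grow x='-9'
  -9
% markday d='2274-12-27'
  2274-12-27
% translate v='-7479' u_from='h' u_to='week'
  -2493/56
% roll n='-338'
  2274-01-23
% closeout
  2274-01-31
% upend
  -1/9


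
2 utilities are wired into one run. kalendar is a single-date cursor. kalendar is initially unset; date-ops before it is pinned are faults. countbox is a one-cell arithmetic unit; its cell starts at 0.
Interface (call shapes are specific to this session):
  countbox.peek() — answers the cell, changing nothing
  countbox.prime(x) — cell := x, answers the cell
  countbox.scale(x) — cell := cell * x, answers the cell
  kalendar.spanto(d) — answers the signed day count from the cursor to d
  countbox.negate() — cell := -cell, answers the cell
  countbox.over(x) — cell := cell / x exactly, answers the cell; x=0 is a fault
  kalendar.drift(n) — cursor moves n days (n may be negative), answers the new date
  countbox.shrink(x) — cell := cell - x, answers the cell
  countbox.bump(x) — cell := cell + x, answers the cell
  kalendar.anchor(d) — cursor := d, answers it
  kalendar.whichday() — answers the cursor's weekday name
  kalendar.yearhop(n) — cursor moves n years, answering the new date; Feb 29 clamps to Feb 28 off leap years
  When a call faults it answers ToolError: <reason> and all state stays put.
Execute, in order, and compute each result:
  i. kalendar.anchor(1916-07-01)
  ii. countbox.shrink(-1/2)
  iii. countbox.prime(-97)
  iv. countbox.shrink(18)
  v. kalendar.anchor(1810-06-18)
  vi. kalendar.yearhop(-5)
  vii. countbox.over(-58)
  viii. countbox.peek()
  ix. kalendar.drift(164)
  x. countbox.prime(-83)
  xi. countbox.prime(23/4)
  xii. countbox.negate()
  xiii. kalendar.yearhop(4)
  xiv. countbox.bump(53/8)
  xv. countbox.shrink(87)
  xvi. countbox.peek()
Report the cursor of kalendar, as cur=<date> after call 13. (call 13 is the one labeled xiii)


Answer: cur=1809-11-29

Derivation:
>>> kalendar.anchor 1916-07-01
  1916-07-01
>>> countbox.shrink -1/2
  1/2
>>> countbox.prime -97
  -97
>>> countbox.shrink 18
  -115
>>> kalendar.anchor 1810-06-18
  1810-06-18
>>> kalendar.yearhop -5
  1805-06-18
>>> countbox.over -58
  115/58
>>> countbox.peek
  115/58
>>> kalendar.drift 164
  1805-11-29
>>> countbox.prime -83
  -83
>>> countbox.prime 23/4
  23/4
>>> countbox.negate
  -23/4
>>> kalendar.yearhop 4
  1809-11-29
>>> countbox.bump 53/8
  7/8
>>> countbox.shrink 87
  -689/8
>>> countbox.peek
  -689/8


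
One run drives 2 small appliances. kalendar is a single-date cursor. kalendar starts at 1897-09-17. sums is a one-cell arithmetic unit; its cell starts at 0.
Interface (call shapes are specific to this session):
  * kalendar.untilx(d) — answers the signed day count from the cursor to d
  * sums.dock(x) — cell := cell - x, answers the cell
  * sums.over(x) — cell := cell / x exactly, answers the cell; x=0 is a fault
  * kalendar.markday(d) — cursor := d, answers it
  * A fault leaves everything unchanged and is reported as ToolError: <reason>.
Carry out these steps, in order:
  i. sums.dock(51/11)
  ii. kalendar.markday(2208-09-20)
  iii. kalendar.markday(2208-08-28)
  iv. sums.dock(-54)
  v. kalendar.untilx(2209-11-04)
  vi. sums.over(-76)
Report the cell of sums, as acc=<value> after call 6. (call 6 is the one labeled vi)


Next I call sums.dock with x='51/11', and get -51/11.
Calling kalendar.markday with d='2208-09-20', which returns 2208-09-20.
Calling kalendar.markday with d='2208-08-28', giving 2208-08-28.
Next I call sums.dock with x='-54', → 543/11.
I try kalendar.untilx with d='2209-11-04', which returns 433.
I run sums.over with x='-76', and get -543/836.

Answer: acc=-543/836


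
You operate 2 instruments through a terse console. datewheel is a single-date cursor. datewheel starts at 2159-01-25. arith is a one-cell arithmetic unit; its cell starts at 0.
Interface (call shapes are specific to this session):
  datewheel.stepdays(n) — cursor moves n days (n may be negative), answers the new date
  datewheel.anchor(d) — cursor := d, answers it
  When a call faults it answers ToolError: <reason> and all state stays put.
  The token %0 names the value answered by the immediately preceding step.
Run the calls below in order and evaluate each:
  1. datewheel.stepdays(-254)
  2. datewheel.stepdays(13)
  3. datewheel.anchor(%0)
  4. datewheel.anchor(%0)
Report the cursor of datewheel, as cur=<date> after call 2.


$ stepdays n='-254'
:: 2158-05-16
$ stepdays n='13'
:: 2158-05-29
$ anchor d='%0'
:: 2158-05-29
$ anchor d='%0'
:: 2158-05-29

Answer: cur=2158-05-29


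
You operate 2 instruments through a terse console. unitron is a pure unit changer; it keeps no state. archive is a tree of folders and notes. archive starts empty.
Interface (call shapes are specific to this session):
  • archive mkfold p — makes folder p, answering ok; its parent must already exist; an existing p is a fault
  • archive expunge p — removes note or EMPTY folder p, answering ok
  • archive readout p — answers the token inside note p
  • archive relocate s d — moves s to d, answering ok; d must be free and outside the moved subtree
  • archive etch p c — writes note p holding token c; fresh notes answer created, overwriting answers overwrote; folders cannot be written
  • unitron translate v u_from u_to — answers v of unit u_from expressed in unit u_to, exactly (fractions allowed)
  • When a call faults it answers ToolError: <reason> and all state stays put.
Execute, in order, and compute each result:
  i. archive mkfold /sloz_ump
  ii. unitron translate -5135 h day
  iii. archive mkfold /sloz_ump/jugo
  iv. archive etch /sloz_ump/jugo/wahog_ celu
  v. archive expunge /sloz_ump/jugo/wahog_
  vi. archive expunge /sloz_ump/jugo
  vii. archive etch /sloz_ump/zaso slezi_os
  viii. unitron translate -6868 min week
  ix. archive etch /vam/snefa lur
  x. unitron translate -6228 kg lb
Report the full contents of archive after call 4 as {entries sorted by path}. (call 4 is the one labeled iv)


% archive mkfold p→/sloz_ump
[out] ok
% unitron translate v→-5135 u_from→h u_to→day
[out] -5135/24
% archive mkfold p→/sloz_ump/jugo
[out] ok
% archive etch p→/sloz_ump/jugo/wahog_ c→celu
[out] created
% archive expunge p→/sloz_ump/jugo/wahog_
[out] ok
% archive expunge p→/sloz_ump/jugo
[out] ok
% archive etch p→/sloz_ump/zaso c→slezi_os
[out] created
% unitron translate v→-6868 u_from→min u_to→week
[out] -1717/2520
% archive etch p→/vam/snefa c→lur
[out] ToolError: no parent
% unitron translate v→-6228 u_from→kg u_to→lb
[out] -622800000000/45359237

Answer: {sloz_ump/, sloz_ump/jugo/, sloz_ump/jugo/wahog_=celu}


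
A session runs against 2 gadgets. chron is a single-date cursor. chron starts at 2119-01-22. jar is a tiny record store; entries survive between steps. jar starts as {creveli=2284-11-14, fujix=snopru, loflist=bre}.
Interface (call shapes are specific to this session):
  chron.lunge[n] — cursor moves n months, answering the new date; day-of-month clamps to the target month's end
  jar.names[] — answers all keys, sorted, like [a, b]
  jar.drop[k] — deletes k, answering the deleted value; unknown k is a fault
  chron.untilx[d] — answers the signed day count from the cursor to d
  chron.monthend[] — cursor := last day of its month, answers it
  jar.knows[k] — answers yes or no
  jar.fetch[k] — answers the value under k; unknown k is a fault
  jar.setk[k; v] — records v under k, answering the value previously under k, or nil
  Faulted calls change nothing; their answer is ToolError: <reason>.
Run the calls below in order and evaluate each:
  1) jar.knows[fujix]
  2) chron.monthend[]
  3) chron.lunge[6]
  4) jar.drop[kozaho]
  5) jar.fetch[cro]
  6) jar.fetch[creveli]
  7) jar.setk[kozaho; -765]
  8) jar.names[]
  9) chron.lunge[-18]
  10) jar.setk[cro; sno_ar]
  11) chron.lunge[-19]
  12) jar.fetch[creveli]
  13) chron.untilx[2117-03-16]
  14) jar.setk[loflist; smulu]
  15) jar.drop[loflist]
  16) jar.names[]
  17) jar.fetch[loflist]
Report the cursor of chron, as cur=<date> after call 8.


Next I call jar.knows on k: fujix, which returns yes.
Now I run chron.monthend(): 2119-01-31.
Then chron.lunge on n: 6, and see 2119-07-31.
I use jar.drop on k: kozaho, and get ToolError: no such key kozaho.
Then jar.fetch on k: cro, giving ToolError: no such key cro.
Next I call jar.fetch on k: creveli, yielding 2284-11-14.
Using jar.setk on k: kozaho, v: -765, and observe nil.
I use jar.names(), → [creveli, fujix, kozaho, loflist].
Using chron.lunge on n: -18: 2118-01-31.
Now I run jar.setk on k: cro, v: sno_ar: nil.
Invoking chron.lunge on n: -19, yielding 2116-06-30.
Then jar.fetch on k: creveli, — result: 2284-11-14.
I invoke chron.untilx on d: 2117-03-16, yielding 259.
Next I call jar.setk on k: loflist, v: smulu, and get bre.
I invoke jar.drop on k: loflist: smulu.
Next I call jar.names, → [creveli, cro, fujix, kozaho].
I call jar.fetch on k: loflist, → ToolError: no such key loflist.

Answer: cur=2119-07-31


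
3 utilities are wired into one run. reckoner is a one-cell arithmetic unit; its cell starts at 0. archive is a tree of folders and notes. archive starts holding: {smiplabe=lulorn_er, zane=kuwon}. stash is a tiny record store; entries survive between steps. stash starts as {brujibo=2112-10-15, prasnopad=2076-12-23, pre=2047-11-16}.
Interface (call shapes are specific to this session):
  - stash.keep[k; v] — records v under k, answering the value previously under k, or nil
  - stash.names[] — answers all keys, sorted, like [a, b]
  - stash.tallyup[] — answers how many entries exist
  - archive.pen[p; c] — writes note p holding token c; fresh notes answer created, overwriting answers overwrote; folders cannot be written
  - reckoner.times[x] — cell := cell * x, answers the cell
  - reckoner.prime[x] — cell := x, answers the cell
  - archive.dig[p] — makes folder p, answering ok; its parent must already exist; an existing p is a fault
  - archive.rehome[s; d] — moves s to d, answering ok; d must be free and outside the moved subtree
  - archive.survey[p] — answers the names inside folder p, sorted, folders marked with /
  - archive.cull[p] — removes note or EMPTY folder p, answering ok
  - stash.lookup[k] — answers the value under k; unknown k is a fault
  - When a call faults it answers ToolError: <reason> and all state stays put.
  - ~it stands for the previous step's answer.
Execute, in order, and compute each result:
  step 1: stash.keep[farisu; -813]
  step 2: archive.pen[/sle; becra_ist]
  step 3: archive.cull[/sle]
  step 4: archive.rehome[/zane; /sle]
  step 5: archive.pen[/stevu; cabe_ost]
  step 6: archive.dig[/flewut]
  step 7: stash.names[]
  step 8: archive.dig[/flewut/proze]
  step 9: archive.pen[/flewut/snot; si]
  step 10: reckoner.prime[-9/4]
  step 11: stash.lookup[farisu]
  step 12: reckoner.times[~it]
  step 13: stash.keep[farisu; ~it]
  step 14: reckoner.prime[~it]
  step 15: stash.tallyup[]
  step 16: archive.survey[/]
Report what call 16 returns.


Answer: [flewut/, sle, smiplabe, stevu]

Derivation:
Act: stash.keep[farisu; -813]
Obs: nil
Act: archive.pen[/sle; becra_ist]
Obs: created
Act: archive.cull[/sle]
Obs: ok
Act: archive.rehome[/zane; /sle]
Obs: ok
Act: archive.pen[/stevu; cabe_ost]
Obs: created
Act: archive.dig[/flewut]
Obs: ok
Act: stash.names[]
Obs: [brujibo, farisu, prasnopad, pre]
Act: archive.dig[/flewut/proze]
Obs: ok
Act: archive.pen[/flewut/snot; si]
Obs: created
Act: reckoner.prime[-9/4]
Obs: -9/4
Act: stash.lookup[farisu]
Obs: -813
Act: reckoner.times[~it]
Obs: 7317/4
Act: stash.keep[farisu; ~it]
Obs: -813
Act: reckoner.prime[~it]
Obs: -813
Act: stash.tallyup[]
Obs: 4
Act: archive.survey[/]
Obs: [flewut/, sle, smiplabe, stevu]


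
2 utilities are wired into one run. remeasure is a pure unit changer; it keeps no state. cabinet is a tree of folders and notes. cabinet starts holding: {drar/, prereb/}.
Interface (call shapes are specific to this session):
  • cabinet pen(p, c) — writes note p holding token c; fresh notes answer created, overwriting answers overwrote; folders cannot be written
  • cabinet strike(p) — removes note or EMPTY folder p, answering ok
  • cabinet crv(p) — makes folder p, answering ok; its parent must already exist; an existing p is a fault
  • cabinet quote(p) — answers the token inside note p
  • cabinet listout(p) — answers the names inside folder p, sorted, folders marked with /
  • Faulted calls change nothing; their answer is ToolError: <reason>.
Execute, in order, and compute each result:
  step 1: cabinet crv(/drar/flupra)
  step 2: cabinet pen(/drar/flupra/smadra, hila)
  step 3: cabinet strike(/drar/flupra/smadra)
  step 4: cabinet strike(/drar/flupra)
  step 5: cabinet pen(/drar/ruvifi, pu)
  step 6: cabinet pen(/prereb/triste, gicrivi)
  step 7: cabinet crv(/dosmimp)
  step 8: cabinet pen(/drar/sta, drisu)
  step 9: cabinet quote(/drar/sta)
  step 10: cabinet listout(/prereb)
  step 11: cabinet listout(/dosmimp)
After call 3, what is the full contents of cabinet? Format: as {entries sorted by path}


Answer: {drar/, drar/flupra/, prereb/}

Derivation:
% cabinet crv(p=/drar/flupra) ~> ok
% cabinet pen(p=/drar/flupra/smadra, c=hila) ~> created
% cabinet strike(p=/drar/flupra/smadra) ~> ok
% cabinet strike(p=/drar/flupra) ~> ok
% cabinet pen(p=/drar/ruvifi, c=pu) ~> created
% cabinet pen(p=/prereb/triste, c=gicrivi) ~> created
% cabinet crv(p=/dosmimp) ~> ok
% cabinet pen(p=/drar/sta, c=drisu) ~> created
% cabinet quote(p=/drar/sta) ~> drisu
% cabinet listout(p=/prereb) ~> [triste]
% cabinet listout(p=/dosmimp) ~> []


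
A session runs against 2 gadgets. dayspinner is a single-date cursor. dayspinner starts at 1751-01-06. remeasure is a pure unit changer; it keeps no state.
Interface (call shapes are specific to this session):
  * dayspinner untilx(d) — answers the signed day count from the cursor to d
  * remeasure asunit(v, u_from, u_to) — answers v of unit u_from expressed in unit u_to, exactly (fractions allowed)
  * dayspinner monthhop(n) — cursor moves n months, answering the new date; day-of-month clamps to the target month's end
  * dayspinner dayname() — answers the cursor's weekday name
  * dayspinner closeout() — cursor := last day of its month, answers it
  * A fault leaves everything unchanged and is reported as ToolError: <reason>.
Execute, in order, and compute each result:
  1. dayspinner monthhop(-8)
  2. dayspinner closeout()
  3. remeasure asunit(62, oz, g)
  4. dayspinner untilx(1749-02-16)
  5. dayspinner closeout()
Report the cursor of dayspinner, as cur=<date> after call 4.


Do: dayspinner monthhop[n='-8']
See: 1750-05-06
Do: dayspinner closeout[]
See: 1750-05-31
Do: remeasure asunit[v='62'; u_from='oz'; u_to='g']
See: 1406136347/800000
Do: dayspinner untilx[d='1749-02-16']
See: -469
Do: dayspinner closeout[]
See: 1750-05-31

Answer: cur=1750-05-31


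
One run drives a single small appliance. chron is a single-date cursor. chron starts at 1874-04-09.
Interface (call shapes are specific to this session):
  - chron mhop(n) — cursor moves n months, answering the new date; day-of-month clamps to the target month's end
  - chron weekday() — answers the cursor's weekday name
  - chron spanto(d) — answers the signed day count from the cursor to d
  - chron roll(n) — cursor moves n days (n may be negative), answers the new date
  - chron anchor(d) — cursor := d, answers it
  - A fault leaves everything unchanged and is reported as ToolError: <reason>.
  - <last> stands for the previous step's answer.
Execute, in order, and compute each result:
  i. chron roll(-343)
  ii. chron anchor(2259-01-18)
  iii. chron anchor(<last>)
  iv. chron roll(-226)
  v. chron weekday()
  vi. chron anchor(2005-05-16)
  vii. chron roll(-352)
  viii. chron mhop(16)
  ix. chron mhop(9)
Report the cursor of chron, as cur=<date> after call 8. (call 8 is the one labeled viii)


Answer: cur=2005-09-29

Derivation:
I invoke chron roll(n='-343'), → 1873-05-01.
I call chron anchor(d='2259-01-18'), and see 2259-01-18.
I invoke chron anchor(d='<last>'), → 2259-01-18.
Calling chron roll(n='-226'): 2258-06-06.
Invoking chron weekday(), and see Sunday.
Invoking chron anchor(d='2005-05-16'), and get 2005-05-16.
Then chron roll(n='-352'), → 2004-05-29.
Then chron mhop(n='16'), and observe 2005-09-29.
Next I call chron mhop(n='9'), and get 2006-06-29.


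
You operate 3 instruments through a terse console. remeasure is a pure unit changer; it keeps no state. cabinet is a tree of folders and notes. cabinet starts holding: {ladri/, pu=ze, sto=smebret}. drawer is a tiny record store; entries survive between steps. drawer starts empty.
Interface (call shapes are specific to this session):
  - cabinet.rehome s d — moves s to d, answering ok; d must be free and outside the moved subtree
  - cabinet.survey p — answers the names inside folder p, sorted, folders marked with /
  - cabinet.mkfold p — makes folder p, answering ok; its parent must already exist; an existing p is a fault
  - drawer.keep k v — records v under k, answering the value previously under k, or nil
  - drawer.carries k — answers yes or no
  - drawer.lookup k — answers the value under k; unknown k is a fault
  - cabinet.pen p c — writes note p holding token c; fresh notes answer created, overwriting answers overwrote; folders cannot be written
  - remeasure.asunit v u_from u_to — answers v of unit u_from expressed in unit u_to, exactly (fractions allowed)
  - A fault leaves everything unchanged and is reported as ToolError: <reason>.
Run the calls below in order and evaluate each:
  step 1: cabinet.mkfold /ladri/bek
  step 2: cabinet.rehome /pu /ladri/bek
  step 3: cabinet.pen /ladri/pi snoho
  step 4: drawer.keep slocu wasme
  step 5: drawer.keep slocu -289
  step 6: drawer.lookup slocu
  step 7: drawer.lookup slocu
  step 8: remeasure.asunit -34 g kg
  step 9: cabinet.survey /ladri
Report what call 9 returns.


Answer: [bek/, pi]

Derivation:
Step: cabinet.mkfold[p=/ladri/bek]
Result: ok
Step: cabinet.rehome[s=/pu; d=/ladri/bek]
Result: ToolError: exists
Step: cabinet.pen[p=/ladri/pi; c=snoho]
Result: created
Step: drawer.keep[k=slocu; v=wasme]
Result: nil
Step: drawer.keep[k=slocu; v=-289]
Result: wasme
Step: drawer.lookup[k=slocu]
Result: -289
Step: drawer.lookup[k=slocu]
Result: -289
Step: remeasure.asunit[v=-34; u_from=g; u_to=kg]
Result: -17/500
Step: cabinet.survey[p=/ladri]
Result: [bek/, pi]


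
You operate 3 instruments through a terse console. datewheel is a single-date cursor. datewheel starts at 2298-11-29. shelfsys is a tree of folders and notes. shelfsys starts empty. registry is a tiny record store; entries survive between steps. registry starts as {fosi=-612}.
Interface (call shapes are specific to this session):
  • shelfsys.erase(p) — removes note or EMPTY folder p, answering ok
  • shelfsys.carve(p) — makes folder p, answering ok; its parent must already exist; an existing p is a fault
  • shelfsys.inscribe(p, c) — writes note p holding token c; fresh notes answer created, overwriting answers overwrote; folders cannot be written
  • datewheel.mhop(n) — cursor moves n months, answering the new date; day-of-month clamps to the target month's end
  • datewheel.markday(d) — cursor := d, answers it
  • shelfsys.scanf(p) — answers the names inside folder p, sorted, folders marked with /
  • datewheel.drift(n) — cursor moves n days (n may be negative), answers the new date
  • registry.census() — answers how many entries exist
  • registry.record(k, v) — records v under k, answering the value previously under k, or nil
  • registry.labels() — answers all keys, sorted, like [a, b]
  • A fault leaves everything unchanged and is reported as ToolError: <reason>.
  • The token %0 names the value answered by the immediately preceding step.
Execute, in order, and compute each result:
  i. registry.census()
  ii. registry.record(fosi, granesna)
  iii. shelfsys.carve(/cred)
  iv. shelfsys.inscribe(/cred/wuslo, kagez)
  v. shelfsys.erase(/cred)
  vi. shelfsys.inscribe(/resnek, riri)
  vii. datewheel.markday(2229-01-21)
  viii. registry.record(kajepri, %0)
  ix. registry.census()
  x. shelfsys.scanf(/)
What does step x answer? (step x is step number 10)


Step: registry.census[]
Result: 1
Step: registry.record[fosi; granesna]
Result: -612
Step: shelfsys.carve[/cred]
Result: ok
Step: shelfsys.inscribe[/cred/wuslo; kagez]
Result: created
Step: shelfsys.erase[/cred]
Result: ToolError: not empty
Step: shelfsys.inscribe[/resnek; riri]
Result: created
Step: datewheel.markday[2229-01-21]
Result: 2229-01-21
Step: registry.record[kajepri; %0]
Result: nil
Step: registry.census[]
Result: 2
Step: shelfsys.scanf[/]
Result: [cred/, resnek]

Answer: [cred/, resnek]


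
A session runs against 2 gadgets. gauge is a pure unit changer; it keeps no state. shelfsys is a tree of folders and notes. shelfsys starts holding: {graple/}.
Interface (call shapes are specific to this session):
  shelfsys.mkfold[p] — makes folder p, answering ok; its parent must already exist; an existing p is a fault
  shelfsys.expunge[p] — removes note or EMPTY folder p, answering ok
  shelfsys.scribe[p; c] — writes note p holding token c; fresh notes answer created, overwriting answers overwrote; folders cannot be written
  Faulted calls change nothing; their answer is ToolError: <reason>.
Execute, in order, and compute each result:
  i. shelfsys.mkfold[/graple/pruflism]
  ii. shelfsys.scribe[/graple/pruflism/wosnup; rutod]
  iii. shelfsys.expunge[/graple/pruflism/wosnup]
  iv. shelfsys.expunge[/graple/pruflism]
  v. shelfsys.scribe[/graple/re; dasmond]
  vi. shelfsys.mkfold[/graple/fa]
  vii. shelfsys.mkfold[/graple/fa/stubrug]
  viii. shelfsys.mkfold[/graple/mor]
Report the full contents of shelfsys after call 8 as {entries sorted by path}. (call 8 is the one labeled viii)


Answer: {graple/, graple/fa/, graple/fa/stubrug/, graple/mor/, graple/re=dasmond}

Derivation:
==> shelfsys.mkfold(p='/graple/pruflism')
<== ok
==> shelfsys.scribe(p='/graple/pruflism/wosnup', c='rutod')
<== created
==> shelfsys.expunge(p='/graple/pruflism/wosnup')
<== ok
==> shelfsys.expunge(p='/graple/pruflism')
<== ok
==> shelfsys.scribe(p='/graple/re', c='dasmond')
<== created
==> shelfsys.mkfold(p='/graple/fa')
<== ok
==> shelfsys.mkfold(p='/graple/fa/stubrug')
<== ok
==> shelfsys.mkfold(p='/graple/mor')
<== ok


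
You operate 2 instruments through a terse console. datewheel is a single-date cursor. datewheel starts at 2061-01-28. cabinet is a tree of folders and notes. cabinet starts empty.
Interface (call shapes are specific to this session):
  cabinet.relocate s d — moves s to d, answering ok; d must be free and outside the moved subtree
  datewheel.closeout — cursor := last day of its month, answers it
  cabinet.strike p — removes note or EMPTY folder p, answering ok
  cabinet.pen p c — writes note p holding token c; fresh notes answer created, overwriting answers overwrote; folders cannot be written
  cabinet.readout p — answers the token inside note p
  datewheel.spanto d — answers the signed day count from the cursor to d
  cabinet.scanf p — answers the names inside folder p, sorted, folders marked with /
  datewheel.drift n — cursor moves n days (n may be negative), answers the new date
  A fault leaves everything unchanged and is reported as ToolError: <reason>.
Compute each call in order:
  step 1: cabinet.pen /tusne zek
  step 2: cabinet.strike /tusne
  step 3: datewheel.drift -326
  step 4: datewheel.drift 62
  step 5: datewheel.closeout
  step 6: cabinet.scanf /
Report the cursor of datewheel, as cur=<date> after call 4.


Answer: cur=2060-05-09

Derivation:
Do: pen[p: /tusne; c: zek]
See: created
Do: strike[p: /tusne]
See: ok
Do: drift[n: -326]
See: 2060-03-08
Do: drift[n: 62]
See: 2060-05-09
Do: closeout[]
See: 2060-05-31
Do: scanf[p: /]
See: []


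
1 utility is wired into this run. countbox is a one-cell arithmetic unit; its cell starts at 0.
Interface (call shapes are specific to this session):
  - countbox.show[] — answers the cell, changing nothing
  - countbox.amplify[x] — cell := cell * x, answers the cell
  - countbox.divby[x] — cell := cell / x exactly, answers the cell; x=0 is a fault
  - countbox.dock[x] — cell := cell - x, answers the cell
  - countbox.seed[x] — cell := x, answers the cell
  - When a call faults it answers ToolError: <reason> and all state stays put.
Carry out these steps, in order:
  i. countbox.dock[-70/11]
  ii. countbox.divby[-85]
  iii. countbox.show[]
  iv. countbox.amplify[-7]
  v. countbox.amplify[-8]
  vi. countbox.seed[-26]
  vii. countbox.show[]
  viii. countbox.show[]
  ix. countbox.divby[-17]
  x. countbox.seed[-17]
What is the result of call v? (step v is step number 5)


Answer: -784/187

Derivation:
// 1. countbox.dock(x='-70/11') == 70/11
// 2. countbox.divby(x='-85') == -14/187
// 3. countbox.show() == -14/187
// 4. countbox.amplify(x='-7') == 98/187
// 5. countbox.amplify(x='-8') == -784/187
// 6. countbox.seed(x='-26') == -26
// 7. countbox.show() == -26
// 8. countbox.show() == -26
// 9. countbox.divby(x='-17') == 26/17
// 10. countbox.seed(x='-17') == -17


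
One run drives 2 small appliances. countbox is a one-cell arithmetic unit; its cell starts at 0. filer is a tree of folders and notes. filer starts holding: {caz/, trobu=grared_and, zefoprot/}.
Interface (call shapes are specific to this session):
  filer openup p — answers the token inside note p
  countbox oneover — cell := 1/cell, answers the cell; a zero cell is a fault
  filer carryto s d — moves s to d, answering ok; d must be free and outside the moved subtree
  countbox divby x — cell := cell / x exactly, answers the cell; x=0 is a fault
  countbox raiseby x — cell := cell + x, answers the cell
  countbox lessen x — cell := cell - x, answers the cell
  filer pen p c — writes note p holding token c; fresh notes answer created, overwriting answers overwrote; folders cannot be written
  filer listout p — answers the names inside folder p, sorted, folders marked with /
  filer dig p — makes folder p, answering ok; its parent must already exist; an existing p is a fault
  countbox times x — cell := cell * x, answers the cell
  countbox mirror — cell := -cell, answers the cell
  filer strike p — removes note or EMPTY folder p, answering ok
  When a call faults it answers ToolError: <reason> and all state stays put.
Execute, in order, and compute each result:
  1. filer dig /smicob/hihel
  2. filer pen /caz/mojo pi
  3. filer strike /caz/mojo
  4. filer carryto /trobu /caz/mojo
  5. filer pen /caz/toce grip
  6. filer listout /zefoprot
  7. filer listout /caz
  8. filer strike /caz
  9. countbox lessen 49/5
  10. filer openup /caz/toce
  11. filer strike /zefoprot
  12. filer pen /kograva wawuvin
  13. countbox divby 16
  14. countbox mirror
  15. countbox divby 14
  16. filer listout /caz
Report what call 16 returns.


-> filer dig(p='/smicob/hihel')
<- ToolError: no parent
-> filer pen(p='/caz/mojo', c='pi')
<- created
-> filer strike(p='/caz/mojo')
<- ok
-> filer carryto(s='/trobu', d='/caz/mojo')
<- ok
-> filer pen(p='/caz/toce', c='grip')
<- created
-> filer listout(p='/zefoprot')
<- []
-> filer listout(p='/caz')
<- [mojo, toce]
-> filer strike(p='/caz')
<- ToolError: not empty
-> countbox lessen(x='49/5')
<- -49/5
-> filer openup(p='/caz/toce')
<- grip
-> filer strike(p='/zefoprot')
<- ok
-> filer pen(p='/kograva', c='wawuvin')
<- created
-> countbox divby(x='16')
<- -49/80
-> countbox mirror()
<- 49/80
-> countbox divby(x='14')
<- 7/160
-> filer listout(p='/caz')
<- [mojo, toce]

Answer: [mojo, toce]


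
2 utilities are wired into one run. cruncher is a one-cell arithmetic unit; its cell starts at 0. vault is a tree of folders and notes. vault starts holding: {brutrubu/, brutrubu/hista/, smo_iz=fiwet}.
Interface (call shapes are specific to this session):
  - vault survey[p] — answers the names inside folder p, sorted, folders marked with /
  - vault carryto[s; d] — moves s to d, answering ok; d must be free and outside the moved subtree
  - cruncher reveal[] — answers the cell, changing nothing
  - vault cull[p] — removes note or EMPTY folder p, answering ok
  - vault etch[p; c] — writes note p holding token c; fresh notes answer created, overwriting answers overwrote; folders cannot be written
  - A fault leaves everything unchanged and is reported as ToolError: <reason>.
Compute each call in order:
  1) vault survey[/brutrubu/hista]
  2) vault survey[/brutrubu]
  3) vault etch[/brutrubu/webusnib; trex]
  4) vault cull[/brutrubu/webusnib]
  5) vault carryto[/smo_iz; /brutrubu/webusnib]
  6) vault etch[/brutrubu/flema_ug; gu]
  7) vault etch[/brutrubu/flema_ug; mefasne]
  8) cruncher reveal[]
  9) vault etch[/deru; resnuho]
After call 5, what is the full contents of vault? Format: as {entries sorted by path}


Answer: {brutrubu/, brutrubu/hista/, brutrubu/webusnib=fiwet}

Derivation:
Then vault survey passing /brutrubu/hista, → [].
Now I run vault survey passing /brutrubu, giving [hista/].
I call vault etch passing /brutrubu/webusnib, trex, giving created.
Next I call vault cull passing /brutrubu/webusnib, which returns ok.
Calling vault carryto passing /smo_iz, /brutrubu/webusnib, → ok.
I invoke vault etch passing /brutrubu/flema_ug, gu, — result: created.
Calling vault etch passing /brutrubu/flema_ug, mefasne, giving overwrote.
I run cruncher reveal: 0.
I run vault etch passing /deru, resnuho, yielding created.
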